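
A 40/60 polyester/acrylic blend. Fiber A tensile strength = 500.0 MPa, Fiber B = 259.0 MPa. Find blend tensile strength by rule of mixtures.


Formula: Blend property = (fraction_A * property_A) + (fraction_B * property_B)
Step 1: Contribution A = 40/100 * 500.0 MPa = 200.0 MPa
Step 2: Contribution B = 60/100 * 259.0 MPa = 155.4 MPa
Step 3: Blend tensile strength = 200.0 + 155.4 = 355.4 MPa

355.4 MPa


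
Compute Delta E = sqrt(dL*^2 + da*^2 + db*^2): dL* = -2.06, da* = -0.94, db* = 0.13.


Formula: Delta E = sqrt(dL*^2 + da*^2 + db*^2)
Step 1: dL*^2 = (-2.06)^2 = 4.2436
Step 2: da*^2 = (-0.94)^2 = 0.8836
Step 3: db*^2 = 0.13^2 = 0.0169
Step 4: Sum = 4.2436 + 0.8836 + 0.0169 = 5.1441
Step 5: Delta E = sqrt(5.1441) = 2.27

2.27 Delta E


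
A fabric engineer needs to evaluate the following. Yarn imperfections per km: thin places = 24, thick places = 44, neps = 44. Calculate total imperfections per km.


Formula: Total = thin places + thick places + neps
Total = 24 + 44 + 44
Total = 112 imperfections/km

112 imperfections/km


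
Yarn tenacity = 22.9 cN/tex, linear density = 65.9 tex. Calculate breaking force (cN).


Formula: Breaking force = Tenacity * Linear density
F = 22.9 cN/tex * 65.9 tex
F = 1509.11 cN

1509.11 cN


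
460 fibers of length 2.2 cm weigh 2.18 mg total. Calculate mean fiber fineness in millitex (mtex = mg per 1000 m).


Formula: fineness (mtex) = mass (mg) / total length (km) = (mass_mg / total_length_m) * 1000
Step 1: Convert fiber length: 2.2 cm = 0.022 m
Step 2: Total fiber length = 460 * 0.022 = 10.12 m
Step 3: Linear density = 2.18 mg / 10.12 m = 0.2154 mg/m
Step 4: fineness = 0.2154 * 1000 = 215.4 mtex

215.4 mtex


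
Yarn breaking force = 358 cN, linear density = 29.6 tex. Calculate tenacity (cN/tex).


Formula: Tenacity = Breaking force / Linear density
Tenacity = 358 cN / 29.6 tex
Tenacity = 12.09 cN/tex

12.09 cN/tex


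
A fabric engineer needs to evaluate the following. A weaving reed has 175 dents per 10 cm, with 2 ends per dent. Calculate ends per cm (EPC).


Formula: EPC = (dents per 10 cm * ends per dent) / 10
Step 1: Total ends per 10 cm = 175 * 2 = 350
Step 2: EPC = 350 / 10 = 35.0 ends/cm

35.0 ends/cm


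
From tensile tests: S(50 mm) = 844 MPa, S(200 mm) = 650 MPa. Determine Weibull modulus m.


Formula: m = ln(L1/L2) / ln(S2/S1)
Step 1: ln(L1/L2) = ln(50/200) = -1.38629
Step 2: S2/S1 = 650/844 = 0.77014
Step 3: ln(S2/S1) = ln(0.77014) = -0.26118
Step 4: m = -1.38629 / -0.26118 = 5.31

5.31 (Weibull m)


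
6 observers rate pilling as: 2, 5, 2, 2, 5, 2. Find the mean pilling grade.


Formula: Mean = sum / count
Sum = 2 + 5 + 2 + 2 + 5 + 2 = 18
Mean = 18 / 6 = 3.0

3.0


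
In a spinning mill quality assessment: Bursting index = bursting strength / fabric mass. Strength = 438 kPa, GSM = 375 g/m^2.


Formula: Bursting Index = Bursting Strength / Fabric GSM
BI = 438 kPa / 375 g/m^2
BI = 1.168 kPa/(g/m^2)

1.168 kPa/(g/m^2)


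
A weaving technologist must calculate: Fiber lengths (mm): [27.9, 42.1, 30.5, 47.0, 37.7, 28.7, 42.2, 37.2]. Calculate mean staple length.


Formula: Mean = sum of lengths / count
Sum = 27.9 + 42.1 + 30.5 + 47.0 + 37.7 + 28.7 + 42.2 + 37.2
Sum = 293.3 mm
Mean = 293.3 / 8 = 36.66 mm

36.66 mm


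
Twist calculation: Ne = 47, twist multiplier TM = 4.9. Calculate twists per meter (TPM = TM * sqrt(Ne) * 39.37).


Formula: TPM = TM * sqrt(Ne) * 39.37
Step 1: sqrt(Ne) = sqrt(47) = 6.8557
Step 2: TM * sqrt(Ne) = 4.9 * 6.8557 = 33.5929
Step 3: TPM = 33.5929 * 39.37 = 1323 twists/m

1323 twists/m


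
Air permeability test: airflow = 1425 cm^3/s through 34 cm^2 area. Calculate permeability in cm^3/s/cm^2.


Formula: Air Permeability = Airflow / Test Area
AP = 1425 cm^3/s / 34 cm^2
AP = 41.9 cm^3/s/cm^2

41.9 cm^3/s/cm^2


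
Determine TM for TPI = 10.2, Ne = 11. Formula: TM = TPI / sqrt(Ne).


Formula: TM = TPI / sqrt(Ne)
Step 1: sqrt(Ne) = sqrt(11) = 3.3166
Step 2: TM = 10.2 / 3.3166 = 3.08

3.08 TM


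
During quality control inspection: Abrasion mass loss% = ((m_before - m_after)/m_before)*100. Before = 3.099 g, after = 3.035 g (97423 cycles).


Formula: Mass loss% = ((m_before - m_after) / m_before) * 100
Step 1: Mass loss = 3.099 - 3.035 = 0.064 g
Step 2: Ratio = 0.064 / 3.099 = 0.0206518
Step 3: Mass loss% = 0.0206518 * 100 = 2.06518% ≈ 2.07%

2.07%


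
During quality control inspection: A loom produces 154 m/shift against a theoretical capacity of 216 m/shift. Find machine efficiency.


Formula: Efficiency% = (Actual output / Theoretical output) * 100
Efficiency% = (154 / 216) * 100
Efficiency% = 0.712963 * 100 = 71.2963% ≈ 71.3%

71.3%


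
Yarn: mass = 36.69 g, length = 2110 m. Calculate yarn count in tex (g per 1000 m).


Formula: Tex = (mass_g / length_m) * 1000
Substituting: Tex = (36.69 / 2110) * 1000
Intermediate: 36.69 / 2110 = 0.01738863 g/m
Tex = 0.01738863 * 1000 = 17.39 tex

17.39 tex


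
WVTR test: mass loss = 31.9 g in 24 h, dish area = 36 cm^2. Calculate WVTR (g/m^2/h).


Formula: WVTR = mass_loss / (area * time)
Step 1: Convert area: 36 cm^2 = 0.0036 m^2
Step 2: WVTR = 31.9 g / (0.0036 m^2 * 24 h)
Step 3: WVTR = 31.9 / 0.0864 = 369.2 g/m^2/h

369.2 g/m^2/h


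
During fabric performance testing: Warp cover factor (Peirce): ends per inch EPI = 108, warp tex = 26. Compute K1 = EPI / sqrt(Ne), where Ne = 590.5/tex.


Formula: K1 = EPI / sqrt(Ne), with Ne = 590.5 / tex_warp
Step 1: Ne = 590.5 / 26 = 22.712
Step 2: sqrt(Ne) = sqrt(22.712) = 4.7657
Step 3: K1 = 108 / 4.7657 = 22.7

22.7


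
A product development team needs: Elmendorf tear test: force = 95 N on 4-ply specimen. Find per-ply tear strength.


Formula: Per-ply strength = Total force / Number of plies
Per-ply = 95 N / 4
Per-ply = 23.75 N

23.75 N


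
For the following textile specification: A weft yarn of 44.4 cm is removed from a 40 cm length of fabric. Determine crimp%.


Formula: Crimp% = ((L_yarn - L_fabric) / L_fabric) * 100
Step 1: Extension = 44.4 - 40 = 4.4 cm
Step 2: Crimp% = (4.4 / 40) * 100
Step 3: Crimp% = 0.11 * 100 = 11.0%

11.0%


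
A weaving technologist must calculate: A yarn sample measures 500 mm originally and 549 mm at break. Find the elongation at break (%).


Formula: Elongation (%) = ((L_break - L0) / L0) * 100
Step 1: Extension = 549 - 500 = 49 mm
Step 2: Elongation = (49 / 500) * 100
Step 3: Elongation = 0.098 * 100 = 9.8%

9.8%


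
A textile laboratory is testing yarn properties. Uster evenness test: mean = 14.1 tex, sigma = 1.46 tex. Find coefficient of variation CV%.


Formula: CV% = (standard deviation / mean) * 100
Step 1: Ratio = 1.46 / 14.1 = 0.103546
Step 2: CV% = 0.103546 * 100 = 10.3546% ≈ 10.4%

10.4%


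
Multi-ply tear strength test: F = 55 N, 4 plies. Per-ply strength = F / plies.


Formula: Per-ply strength = Total force / Number of plies
Per-ply = 55 N / 4
Per-ply = 13.75 N

13.75 N


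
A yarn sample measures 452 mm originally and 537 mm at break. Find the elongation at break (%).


Formula: Elongation (%) = ((L_break - L0) / L0) * 100
Step 1: Extension = 537 - 452 = 85 mm
Step 2: Elongation = (85 / 452) * 100
Step 3: Elongation = 0.188053 * 100 = 18.8053% ≈ 18.8%

18.8%


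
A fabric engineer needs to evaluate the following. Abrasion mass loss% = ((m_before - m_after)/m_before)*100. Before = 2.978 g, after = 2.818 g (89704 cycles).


Formula: Mass loss% = ((m_before - m_after) / m_before) * 100
Step 1: Mass loss = 2.978 - 2.818 = 0.16 g
Step 2: Ratio = 0.16 / 2.978 = 0.0537273
Step 3: Mass loss% = 0.0537273 * 100 = 5.37273% ≈ 5.37%

5.37%


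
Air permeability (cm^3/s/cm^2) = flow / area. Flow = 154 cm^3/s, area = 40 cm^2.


Formula: Air Permeability = Airflow / Test Area
AP = 154 cm^3/s / 40 cm^2
AP = 3.9 cm^3/s/cm^2

3.9 cm^3/s/cm^2


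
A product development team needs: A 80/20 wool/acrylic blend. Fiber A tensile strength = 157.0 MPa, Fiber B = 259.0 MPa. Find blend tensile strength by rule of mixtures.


Formula: Blend property = (fraction_A * property_A) + (fraction_B * property_B)
Step 1: Contribution A = 80/100 * 157.0 MPa = 125.6 MPa
Step 2: Contribution B = 20/100 * 259.0 MPa = 51.8 MPa
Step 3: Blend tensile strength = 125.6 + 51.8 = 177.4 MPa

177.4 MPa


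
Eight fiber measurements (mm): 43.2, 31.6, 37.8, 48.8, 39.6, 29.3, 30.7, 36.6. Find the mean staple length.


Formula: Mean = sum of lengths / count
Sum = 43.2 + 31.6 + 37.8 + 48.8 + 39.6 + 29.3 + 30.7 + 36.6
Sum = 297.6 mm
Mean = 297.6 / 8 = 37.20 mm

37.20 mm


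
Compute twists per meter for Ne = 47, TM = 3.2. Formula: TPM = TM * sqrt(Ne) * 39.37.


Formula: TPM = TM * sqrt(Ne) * 39.37
Step 1: sqrt(Ne) = sqrt(47) = 6.8557
Step 2: TM * sqrt(Ne) = 3.2 * 6.8557 = 21.9382
Step 3: TPM = 21.9382 * 39.37 = 864 twists/m

864 twists/m


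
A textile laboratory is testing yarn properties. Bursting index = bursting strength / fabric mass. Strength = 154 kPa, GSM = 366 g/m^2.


Formula: Bursting Index = Bursting Strength / Fabric GSM
BI = 154 kPa / 366 g/m^2
BI = 0.421 kPa/(g/m^2)

0.421 kPa/(g/m^2)


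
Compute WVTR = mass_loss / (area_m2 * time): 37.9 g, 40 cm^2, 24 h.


Formula: WVTR = mass_loss / (area * time)
Step 1: Convert area: 40 cm^2 = 0.004 m^2
Step 2: WVTR = 37.9 g / (0.004 m^2 * 24 h)
Step 3: WVTR = 37.9 / 0.096 = 394.8 g/m^2/h

394.8 g/m^2/h


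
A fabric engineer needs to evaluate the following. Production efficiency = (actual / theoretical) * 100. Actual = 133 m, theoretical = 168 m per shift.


Formula: Efficiency% = (Actual output / Theoretical output) * 100
Efficiency% = (133 / 168) * 100
Efficiency% = 0.791667 * 100 = 79.1667% ≈ 79.2%

79.2%


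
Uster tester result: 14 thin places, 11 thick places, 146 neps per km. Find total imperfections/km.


Formula: Total = thin places + thick places + neps
Total = 14 + 11 + 146
Total = 171 imperfections/km

171 imperfections/km


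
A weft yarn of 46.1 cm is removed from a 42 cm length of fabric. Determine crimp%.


Formula: Crimp% = ((L_yarn - L_fabric) / L_fabric) * 100
Step 1: Extension = 46.1 - 42 = 4.1 cm
Step 2: Crimp% = (4.1 / 42) * 100
Step 3: Crimp% = 0.097619 * 100 = 9.7619% ≈ 9.8%

9.8%


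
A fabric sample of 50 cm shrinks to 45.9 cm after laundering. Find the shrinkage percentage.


Formula: Shrinkage% = ((L_before - L_after) / L_before) * 100
Step 1: Shrinkage = 50 - 45.9 = 4.1 cm
Step 2: Shrinkage% = (4.1 / 50) * 100
Step 3: Shrinkage% = 0.082 * 100 = 8.2%

8.2%


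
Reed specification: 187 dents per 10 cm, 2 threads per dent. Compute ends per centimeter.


Formula: EPC = (dents per 10 cm * ends per dent) / 10
Step 1: Total ends per 10 cm = 187 * 2 = 374
Step 2: EPC = 374 / 10 = 37.4 ends/cm

37.4 ends/cm


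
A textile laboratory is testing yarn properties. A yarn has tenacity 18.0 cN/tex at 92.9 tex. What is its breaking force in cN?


Formula: Breaking force = Tenacity * Linear density
F = 18.0 cN/tex * 92.9 tex
F = 1672.20 cN

1672.20 cN


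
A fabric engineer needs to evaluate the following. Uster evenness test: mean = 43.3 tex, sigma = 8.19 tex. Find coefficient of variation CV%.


Formula: CV% = (standard deviation / mean) * 100
Step 1: Ratio = 8.19 / 43.3 = 0.189145
Step 2: CV% = 0.189145 * 100 = 18.9145% ≈ 18.9%

18.9%


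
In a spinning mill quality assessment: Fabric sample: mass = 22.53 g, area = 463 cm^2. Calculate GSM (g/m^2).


Formula: GSM = mass_g / area_m2
Step 1: Convert area: 463 cm^2 = 463 / 10000 = 0.0463 m^2
Step 2: GSM = 22.53 g / 0.0463 m^2 = 486.6 g/m^2

486.6 g/m^2


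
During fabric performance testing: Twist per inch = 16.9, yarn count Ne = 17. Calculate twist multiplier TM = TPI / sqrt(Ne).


Formula: TM = TPI / sqrt(Ne)
Step 1: sqrt(Ne) = sqrt(17) = 4.1231
Step 2: TM = 16.9 / 4.1231 = 4.10

4.10 TM


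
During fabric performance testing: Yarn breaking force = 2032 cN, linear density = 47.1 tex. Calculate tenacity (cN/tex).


Formula: Tenacity = Breaking force / Linear density
Tenacity = 2032 cN / 47.1 tex
Tenacity = 43.14 cN/tex

43.14 cN/tex


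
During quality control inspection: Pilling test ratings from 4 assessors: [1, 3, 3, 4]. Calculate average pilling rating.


Formula: Mean = sum / count
Sum = 1 + 3 + 3 + 4 = 11
Mean = 11 / 4 = 2.8

2.8


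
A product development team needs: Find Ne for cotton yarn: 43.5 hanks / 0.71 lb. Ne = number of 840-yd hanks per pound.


Formula: Ne = hanks / mass_lb
Substituting: Ne = 43.5 / 0.71
Ne = 61.3

61.3 Ne


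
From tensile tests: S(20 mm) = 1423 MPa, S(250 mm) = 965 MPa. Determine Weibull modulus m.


Formula: m = ln(L1/L2) / ln(S2/S1)
Step 1: ln(L1/L2) = ln(20/250) = -2.52573
Step 2: S2/S1 = 965/1423 = 0.67814
Step 3: ln(S2/S1) = ln(0.67814) = -0.38840
Step 4: m = -2.52573 / -0.38840 = 6.50

6.50 (Weibull m)


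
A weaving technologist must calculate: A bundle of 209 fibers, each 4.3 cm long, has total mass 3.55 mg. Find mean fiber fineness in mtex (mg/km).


Formula: fineness (mtex) = mass (mg) / total length (km) = (mass_mg / total_length_m) * 1000
Step 1: Convert fiber length: 4.3 cm = 0.043 m
Step 2: Total fiber length = 209 * 0.043 = 8.987 m
Step 3: Linear density = 3.55 mg / 8.987 m = 0.3950 mg/m
Step 4: fineness = 0.3950 * 1000 = 395.0 mtex

395.0 mtex


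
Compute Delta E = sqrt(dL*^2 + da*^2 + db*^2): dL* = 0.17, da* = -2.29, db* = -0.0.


Formula: Delta E = sqrt(dL*^2 + da*^2 + db*^2)
Step 1: dL*^2 = 0.17^2 = 0.0289
Step 2: da*^2 = (-2.29)^2 = 5.2441
Step 3: db*^2 = (-0.0)^2 = 0.0
Step 4: Sum = 0.0289 + 5.2441 + 0.0 = 5.273
Step 5: Delta E = sqrt(5.273) = 2.3

2.3 Delta E


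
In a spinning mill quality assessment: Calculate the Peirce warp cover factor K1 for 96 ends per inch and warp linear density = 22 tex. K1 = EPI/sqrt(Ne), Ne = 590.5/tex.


Formula: K1 = EPI / sqrt(Ne), with Ne = 590.5 / tex_warp
Step 1: Ne = 590.5 / 22 = 26.841
Step 2: sqrt(Ne) = sqrt(26.841) = 5.1808
Step 3: K1 = 96 / 5.1808 = 18.5

18.5


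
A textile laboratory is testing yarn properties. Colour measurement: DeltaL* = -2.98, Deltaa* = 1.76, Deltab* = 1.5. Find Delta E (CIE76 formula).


Formula: Delta E = sqrt(dL*^2 + da*^2 + db*^2)
Step 1: dL*^2 = (-2.98)^2 = 8.8804
Step 2: da*^2 = 1.76^2 = 3.0976
Step 3: db*^2 = 1.5^2 = 2.25
Step 4: Sum = 8.8804 + 3.0976 + 2.25 = 14.228
Step 5: Delta E = sqrt(14.228) = 3.77

3.77 Delta E


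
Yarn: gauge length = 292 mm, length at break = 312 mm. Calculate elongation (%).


Formula: Elongation (%) = ((L_break - L0) / L0) * 100
Step 1: Extension = 312 - 292 = 20 mm
Step 2: Elongation = (20 / 292) * 100
Step 3: Elongation = 0.068493 * 100 = 6.8493% ≈ 6.8%

6.8%


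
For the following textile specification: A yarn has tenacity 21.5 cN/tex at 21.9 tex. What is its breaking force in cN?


Formula: Breaking force = Tenacity * Linear density
F = 21.5 cN/tex * 21.9 tex
F = 470.85 cN

470.85 cN


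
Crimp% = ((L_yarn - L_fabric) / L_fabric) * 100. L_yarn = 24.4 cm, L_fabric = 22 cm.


Formula: Crimp% = ((L_yarn - L_fabric) / L_fabric) * 100
Step 1: Extension = 24.4 - 22 = 2.4 cm
Step 2: Crimp% = (2.4 / 22) * 100
Step 3: Crimp% = 0.109091 * 100 = 10.9091% ≈ 10.9%

10.9%


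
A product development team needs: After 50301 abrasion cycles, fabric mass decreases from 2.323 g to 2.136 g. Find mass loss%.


Formula: Mass loss% = ((m_before - m_after) / m_before) * 100
Step 1: Mass loss = 2.323 - 2.136 = 0.187 g
Step 2: Ratio = 0.187 / 2.323 = 0.0804994
Step 3: Mass loss% = 0.0804994 * 100 = 8.04994% ≈ 8.05%

8.05%


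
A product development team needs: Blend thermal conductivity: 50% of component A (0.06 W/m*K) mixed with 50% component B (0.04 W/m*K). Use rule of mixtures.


Formula: Blend property = (fraction_A * property_A) + (fraction_B * property_B)
Step 1: Contribution A = 50/100 * 0.06 W/m*K = 0.03 W/m*K
Step 2: Contribution B = 50/100 * 0.04 W/m*K = 0.02 W/m*K
Step 3: Blend thermal conductivity = 0.03 + 0.02 = 0.05 W/m*K

0.05 W/m*K


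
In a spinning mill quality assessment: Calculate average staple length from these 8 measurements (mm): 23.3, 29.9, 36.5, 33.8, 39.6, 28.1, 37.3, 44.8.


Formula: Mean = sum of lengths / count
Sum = 23.3 + 29.9 + 36.5 + 33.8 + 39.6 + 28.1 + 37.3 + 44.8
Sum = 273.3 mm
Mean = 273.3 / 8 = 34.16 mm

34.16 mm


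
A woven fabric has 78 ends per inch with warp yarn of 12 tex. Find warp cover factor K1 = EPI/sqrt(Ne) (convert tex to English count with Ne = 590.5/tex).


Formula: K1 = EPI / sqrt(Ne), with Ne = 590.5 / tex_warp
Step 1: Ne = 590.5 / 12 = 49.208
Step 2: sqrt(Ne) = sqrt(49.208) = 7.0148
Step 3: K1 = 78 / 7.0148 = 11.1

11.1


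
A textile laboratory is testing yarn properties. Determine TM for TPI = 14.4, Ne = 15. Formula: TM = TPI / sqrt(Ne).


Formula: TM = TPI / sqrt(Ne)
Step 1: sqrt(Ne) = sqrt(15) = 3.873
Step 2: TM = 14.4 / 3.873 = 3.72

3.72 TM


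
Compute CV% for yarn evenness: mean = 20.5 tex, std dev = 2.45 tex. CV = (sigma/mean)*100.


Formula: CV% = (standard deviation / mean) * 100
Step 1: Ratio = 2.45 / 20.5 = 0.119512
Step 2: CV% = 0.119512 * 100 = 11.9512% ≈ 12.0%

12.0%


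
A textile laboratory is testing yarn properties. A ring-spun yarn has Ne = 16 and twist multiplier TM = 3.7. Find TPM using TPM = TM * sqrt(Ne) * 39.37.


Formula: TPM = TM * sqrt(Ne) * 39.37
Step 1: sqrt(Ne) = sqrt(16) = 4
Step 2: TM * sqrt(Ne) = 3.7 * 4 = 14.8
Step 3: TPM = 14.8 * 39.37 = 583 twists/m

583 twists/m


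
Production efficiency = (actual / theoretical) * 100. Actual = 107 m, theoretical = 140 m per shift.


Formula: Efficiency% = (Actual output / Theoretical output) * 100
Efficiency% = (107 / 140) * 100
Efficiency% = 0.764286 * 100 = 76.4286% ≈ 76.4%

76.4%


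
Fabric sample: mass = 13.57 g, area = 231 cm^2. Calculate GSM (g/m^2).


Formula: GSM = mass_g / area_m2
Step 1: Convert area: 231 cm^2 = 231 / 10000 = 0.0231 m^2
Step 2: GSM = 13.57 g / 0.0231 m^2 = 587.4 g/m^2

587.4 g/m^2


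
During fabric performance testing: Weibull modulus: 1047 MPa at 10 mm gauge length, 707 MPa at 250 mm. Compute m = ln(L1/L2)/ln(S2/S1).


Formula: m = ln(L1/L2) / ln(S2/S1)
Step 1: ln(L1/L2) = ln(10/250) = -3.21888
Step 2: S2/S1 = 707/1047 = 0.67526
Step 3: ln(S2/S1) = ln(0.67526) = -0.39266
Step 4: m = -3.21888 / -0.39266 = 8.20

8.20 (Weibull m)


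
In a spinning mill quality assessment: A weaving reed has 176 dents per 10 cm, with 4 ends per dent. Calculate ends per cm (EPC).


Formula: EPC = (dents per 10 cm * ends per dent) / 10
Step 1: Total ends per 10 cm = 176 * 4 = 704
Step 2: EPC = 704 / 10 = 70.4 ends/cm

70.4 ends/cm


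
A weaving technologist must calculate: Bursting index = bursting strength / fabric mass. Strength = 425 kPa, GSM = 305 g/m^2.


Formula: Bursting Index = Bursting Strength / Fabric GSM
BI = 425 kPa / 305 g/m^2
BI = 1.393 kPa/(g/m^2)

1.393 kPa/(g/m^2)


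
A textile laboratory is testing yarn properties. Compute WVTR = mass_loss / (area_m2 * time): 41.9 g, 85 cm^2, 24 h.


Formula: WVTR = mass_loss / (area * time)
Step 1: Convert area: 85 cm^2 = 0.0085 m^2
Step 2: WVTR = 41.9 g / (0.0085 m^2 * 24 h)
Step 3: WVTR = 41.9 / 0.204 = 205.4 g/m^2/h

205.4 g/m^2/h


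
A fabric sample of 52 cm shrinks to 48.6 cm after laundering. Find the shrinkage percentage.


Formula: Shrinkage% = ((L_before - L_after) / L_before) * 100
Step 1: Shrinkage = 52 - 48.6 = 3.4 cm
Step 2: Shrinkage% = (3.4 / 52) * 100
Step 3: Shrinkage% = 0.065385 * 100 = 6.5385% ≈ 6.5%

6.5%


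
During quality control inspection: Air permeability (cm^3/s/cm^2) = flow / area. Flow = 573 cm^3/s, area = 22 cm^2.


Formula: Air Permeability = Airflow / Test Area
AP = 573 cm^3/s / 22 cm^2
AP = 26.0 cm^3/s/cm^2

26.0 cm^3/s/cm^2


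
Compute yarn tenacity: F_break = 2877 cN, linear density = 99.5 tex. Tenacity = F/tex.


Formula: Tenacity = Breaking force / Linear density
Tenacity = 2877 cN / 99.5 tex
Tenacity = 28.91 cN/tex

28.91 cN/tex


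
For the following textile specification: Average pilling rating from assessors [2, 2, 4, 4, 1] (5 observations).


Formula: Mean = sum / count
Sum = 2 + 2 + 4 + 4 + 1 = 13
Mean = 13 / 5 = 2.6

2.6


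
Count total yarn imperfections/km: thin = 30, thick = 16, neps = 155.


Formula: Total = thin places + thick places + neps
Total = 30 + 16 + 155
Total = 201 imperfections/km

201 imperfections/km


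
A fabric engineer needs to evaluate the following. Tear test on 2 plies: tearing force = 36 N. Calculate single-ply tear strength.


Formula: Per-ply strength = Total force / Number of plies
Per-ply = 36 N / 2
Per-ply = 18 N

18 N


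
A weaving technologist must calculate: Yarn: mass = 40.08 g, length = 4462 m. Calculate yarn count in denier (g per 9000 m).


Formula: den = (mass_g / length_m) * 9000
Substituting: den = (40.08 / 4462) * 9000
Intermediate: 40.08 / 4462 = 0.00898252 g/m
den = 0.00898252 * 9000 = 80.8 denier

80.8 denier


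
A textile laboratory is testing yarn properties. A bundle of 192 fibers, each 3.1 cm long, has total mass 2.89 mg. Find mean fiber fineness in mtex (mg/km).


Formula: fineness (mtex) = mass (mg) / total length (km) = (mass_mg / total_length_m) * 1000
Step 1: Convert fiber length: 3.1 cm = 0.031 m
Step 2: Total fiber length = 192 * 0.031 = 5.952 m
Step 3: Linear density = 2.89 mg / 5.952 m = 0.4856 mg/m
Step 4: fineness = 0.4856 * 1000 = 485.6 mtex

485.6 mtex


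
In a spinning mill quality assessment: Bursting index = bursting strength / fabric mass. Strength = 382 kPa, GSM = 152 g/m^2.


Formula: Bursting Index = Bursting Strength / Fabric GSM
BI = 382 kPa / 152 g/m^2
BI = 2.513 kPa/(g/m^2)

2.513 kPa/(g/m^2)


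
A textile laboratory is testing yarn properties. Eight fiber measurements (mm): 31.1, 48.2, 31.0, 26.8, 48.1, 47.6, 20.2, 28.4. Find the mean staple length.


Formula: Mean = sum of lengths / count
Sum = 31.1 + 48.2 + 31.0 + 26.8 + 48.1 + 47.6 + 20.2 + 28.4
Sum = 281.4 mm
Mean = 281.4 / 8 = 35.18 mm

35.18 mm


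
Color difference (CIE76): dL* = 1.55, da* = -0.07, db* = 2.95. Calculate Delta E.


Formula: Delta E = sqrt(dL*^2 + da*^2 + db*^2)
Step 1: dL*^2 = 1.55^2 = 2.4025
Step 2: da*^2 = (-0.07)^2 = 0.0049
Step 3: db*^2 = 2.95^2 = 8.7025
Step 4: Sum = 2.4025 + 0.0049 + 8.7025 = 11.1099
Step 5: Delta E = sqrt(11.1099) = 3.33

3.33 Delta E


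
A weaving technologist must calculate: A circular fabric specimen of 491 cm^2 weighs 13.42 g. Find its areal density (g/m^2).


Formula: GSM = mass_g / area_m2
Step 1: Convert area: 491 cm^2 = 491 / 10000 = 0.0491 m^2
Step 2: GSM = 13.42 g / 0.0491 m^2 = 273.3 g/m^2

273.3 g/m^2


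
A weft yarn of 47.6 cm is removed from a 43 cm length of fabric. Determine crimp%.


Formula: Crimp% = ((L_yarn - L_fabric) / L_fabric) * 100
Step 1: Extension = 47.6 - 43 = 4.6 cm
Step 2: Crimp% = (4.6 / 43) * 100
Step 3: Crimp% = 0.106977 * 100 = 10.6977% ≈ 10.7%

10.7%


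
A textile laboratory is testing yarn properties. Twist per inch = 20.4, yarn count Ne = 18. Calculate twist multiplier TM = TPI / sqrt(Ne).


Formula: TM = TPI / sqrt(Ne)
Step 1: sqrt(Ne) = sqrt(18) = 4.2426
Step 2: TM = 20.4 / 4.2426 = 4.81

4.81 TM


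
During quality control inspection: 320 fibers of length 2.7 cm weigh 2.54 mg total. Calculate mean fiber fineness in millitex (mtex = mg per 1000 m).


Formula: fineness (mtex) = mass (mg) / total length (km) = (mass_mg / total_length_m) * 1000
Step 1: Convert fiber length: 2.7 cm = 0.027 m
Step 2: Total fiber length = 320 * 0.027 = 8.64 m
Step 3: Linear density = 2.54 mg / 8.64 m = 0.2940 mg/m
Step 4: fineness = 0.2940 * 1000 = 294.0 mtex

294.0 mtex


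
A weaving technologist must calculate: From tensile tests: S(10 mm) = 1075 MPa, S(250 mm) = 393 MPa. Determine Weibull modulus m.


Formula: m = ln(L1/L2) / ln(S2/S1)
Step 1: ln(L1/L2) = ln(10/250) = -3.21888
Step 2: S2/S1 = 393/1075 = 0.36558
Step 3: ln(S2/S1) = ln(0.36558) = -1.00627
Step 4: m = -3.21888 / -1.00627 = 3.20

3.20 (Weibull m)


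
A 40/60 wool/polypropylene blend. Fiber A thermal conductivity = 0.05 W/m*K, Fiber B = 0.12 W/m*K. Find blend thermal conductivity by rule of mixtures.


Formula: Blend property = (fraction_A * property_A) + (fraction_B * property_B)
Step 1: Contribution A = 40/100 * 0.05 W/m*K = 0.02 W/m*K
Step 2: Contribution B = 60/100 * 0.12 W/m*K = 0.072 W/m*K
Step 3: Blend thermal conductivity = 0.02 + 0.072 = 0.092 W/m*K

0.092 W/m*K


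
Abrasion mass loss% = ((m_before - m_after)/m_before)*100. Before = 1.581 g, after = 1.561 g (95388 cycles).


Formula: Mass loss% = ((m_before - m_after) / m_before) * 100
Step 1: Mass loss = 1.581 - 1.561 = 0.02 g
Step 2: Ratio = 0.02 / 1.581 = 0.0126502
Step 3: Mass loss% = 0.0126502 * 100 = 1.26502% ≈ 1.27%

1.27%


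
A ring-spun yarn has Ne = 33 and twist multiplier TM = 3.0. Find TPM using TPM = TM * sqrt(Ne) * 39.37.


Formula: TPM = TM * sqrt(Ne) * 39.37
Step 1: sqrt(Ne) = sqrt(33) = 5.7446
Step 2: TM * sqrt(Ne) = 3.0 * 5.7446 = 17.2338
Step 3: TPM = 17.2338 * 39.37 = 678 twists/m

678 twists/m


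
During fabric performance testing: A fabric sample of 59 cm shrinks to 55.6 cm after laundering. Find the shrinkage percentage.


Formula: Shrinkage% = ((L_before - L_after) / L_before) * 100
Step 1: Shrinkage = 59 - 55.6 = 3.4 cm
Step 2: Shrinkage% = (3.4 / 59) * 100
Step 3: Shrinkage% = 0.057627 * 100 = 5.7627% ≈ 5.8%

5.8%


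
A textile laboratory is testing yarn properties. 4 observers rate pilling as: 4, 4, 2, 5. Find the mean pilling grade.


Formula: Mean = sum / count
Sum = 4 + 4 + 2 + 5 = 15
Mean = 15 / 4 = 3.8

3.8


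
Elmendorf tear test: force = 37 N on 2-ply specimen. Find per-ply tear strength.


Formula: Per-ply strength = Total force / Number of plies
Per-ply = 37 N / 2
Per-ply = 18.5 N

18.5 N


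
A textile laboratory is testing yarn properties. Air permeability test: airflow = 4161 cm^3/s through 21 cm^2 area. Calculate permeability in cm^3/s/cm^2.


Formula: Air Permeability = Airflow / Test Area
AP = 4161 cm^3/s / 21 cm^2
AP = 198.1 cm^3/s/cm^2

198.1 cm^3/s/cm^2


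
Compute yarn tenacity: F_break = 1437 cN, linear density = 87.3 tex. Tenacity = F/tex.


Formula: Tenacity = Breaking force / Linear density
Tenacity = 1437 cN / 87.3 tex
Tenacity = 16.46 cN/tex

16.46 cN/tex


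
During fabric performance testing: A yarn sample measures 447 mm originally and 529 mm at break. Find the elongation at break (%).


Formula: Elongation (%) = ((L_break - L0) / L0) * 100
Step 1: Extension = 529 - 447 = 82 mm
Step 2: Elongation = (82 / 447) * 100
Step 3: Elongation = 0.183445 * 100 = 18.3445% ≈ 18.3%

18.3%


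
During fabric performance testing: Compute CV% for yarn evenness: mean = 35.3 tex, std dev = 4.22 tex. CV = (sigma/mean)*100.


Formula: CV% = (standard deviation / mean) * 100
Step 1: Ratio = 4.22 / 35.3 = 0.119547
Step 2: CV% = 0.119547 * 100 = 11.9547% ≈ 12.0%

12.0%


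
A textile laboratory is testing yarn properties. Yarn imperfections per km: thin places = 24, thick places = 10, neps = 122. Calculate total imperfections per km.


Formula: Total = thin places + thick places + neps
Total = 24 + 10 + 122
Total = 156 imperfections/km

156 imperfections/km


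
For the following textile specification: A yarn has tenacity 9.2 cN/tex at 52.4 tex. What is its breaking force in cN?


Formula: Breaking force = Tenacity * Linear density
F = 9.2 cN/tex * 52.4 tex
F = 482.08 cN

482.08 cN


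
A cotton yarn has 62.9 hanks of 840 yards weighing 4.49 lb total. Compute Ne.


Formula: Ne = hanks / mass_lb
Substituting: Ne = 62.9 / 4.49
Ne = 14.0

14.0 Ne


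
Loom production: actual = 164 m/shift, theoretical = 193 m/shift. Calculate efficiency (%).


Formula: Efficiency% = (Actual output / Theoretical output) * 100
Efficiency% = (164 / 193) * 100
Efficiency% = 0.849741 * 100 = 84.9741% ≈ 85.0%

85.0%


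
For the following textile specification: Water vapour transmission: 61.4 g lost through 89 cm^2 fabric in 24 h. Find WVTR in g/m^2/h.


Formula: WVTR = mass_loss / (area * time)
Step 1: Convert area: 89 cm^2 = 0.0089 m^2
Step 2: WVTR = 61.4 g / (0.0089 m^2 * 24 h)
Step 3: WVTR = 61.4 / 0.2136 = 287.5 g/m^2/h

287.5 g/m^2/h


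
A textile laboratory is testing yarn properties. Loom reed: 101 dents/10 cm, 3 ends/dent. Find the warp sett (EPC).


Formula: EPC = (dents per 10 cm * ends per dent) / 10
Step 1: Total ends per 10 cm = 101 * 3 = 303
Step 2: EPC = 303 / 10 = 30.3 ends/cm

30.3 ends/cm


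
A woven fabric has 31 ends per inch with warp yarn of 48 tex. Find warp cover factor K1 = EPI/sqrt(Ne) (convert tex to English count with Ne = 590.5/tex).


Formula: K1 = EPI / sqrt(Ne), with Ne = 590.5 / tex_warp
Step 1: Ne = 590.5 / 48 = 12.302
Step 2: sqrt(Ne) = sqrt(12.302) = 3.5074
Step 3: K1 = 31 / 3.5074 = 8.8

8.8


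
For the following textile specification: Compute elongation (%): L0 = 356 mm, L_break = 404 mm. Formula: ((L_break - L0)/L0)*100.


Formula: Elongation (%) = ((L_break - L0) / L0) * 100
Step 1: Extension = 404 - 356 = 48 mm
Step 2: Elongation = (48 / 356) * 100
Step 3: Elongation = 0.134831 * 100 = 13.4831% ≈ 13.5%

13.5%


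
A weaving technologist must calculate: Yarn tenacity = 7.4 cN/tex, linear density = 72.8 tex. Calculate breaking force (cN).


Formula: Breaking force = Tenacity * Linear density
F = 7.4 cN/tex * 72.8 tex
F = 538.72 cN

538.72 cN


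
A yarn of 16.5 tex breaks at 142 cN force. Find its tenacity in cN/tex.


Formula: Tenacity = Breaking force / Linear density
Tenacity = 142 cN / 16.5 tex
Tenacity = 8.61 cN/tex

8.61 cN/tex


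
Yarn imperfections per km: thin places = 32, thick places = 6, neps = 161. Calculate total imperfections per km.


Formula: Total = thin places + thick places + neps
Total = 32 + 6 + 161
Total = 199 imperfections/km

199 imperfections/km


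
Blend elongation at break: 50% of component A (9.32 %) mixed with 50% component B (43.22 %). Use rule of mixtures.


Formula: Blend property = (fraction_A * property_A) + (fraction_B * property_B)
Step 1: Contribution A = 50/100 * 9.32 % = 4.66 %
Step 2: Contribution B = 50/100 * 43.22 % = 21.61 %
Step 3: Blend elongation at break = 4.66 + 21.61 = 26.27 %

26.27 %


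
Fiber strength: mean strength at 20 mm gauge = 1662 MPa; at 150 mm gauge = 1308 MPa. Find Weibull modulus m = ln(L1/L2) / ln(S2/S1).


Formula: m = ln(L1/L2) / ln(S2/S1)
Step 1: ln(L1/L2) = ln(20/150) = -2.01490
Step 2: S2/S1 = 1308/1662 = 0.787
Step 3: ln(S2/S1) = ln(0.787) = -0.23953
Step 4: m = -2.01490 / -0.23953 = 8.41

8.41 (Weibull m)


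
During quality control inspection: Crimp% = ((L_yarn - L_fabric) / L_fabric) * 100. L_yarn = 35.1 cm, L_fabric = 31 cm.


Formula: Crimp% = ((L_yarn - L_fabric) / L_fabric) * 100
Step 1: Extension = 35.1 - 31 = 4.1 cm
Step 2: Crimp% = (4.1 / 31) * 100
Step 3: Crimp% = 0.132258 * 100 = 13.2258% ≈ 13.2%

13.2%


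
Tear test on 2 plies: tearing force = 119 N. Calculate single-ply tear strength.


Formula: Per-ply strength = Total force / Number of plies
Per-ply = 119 N / 2
Per-ply = 59.5 N

59.5 N


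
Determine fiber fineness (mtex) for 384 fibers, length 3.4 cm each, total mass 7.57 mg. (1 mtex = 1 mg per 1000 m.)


Formula: fineness (mtex) = mass (mg) / total length (km) = (mass_mg / total_length_m) * 1000
Step 1: Convert fiber length: 3.4 cm = 0.034 m
Step 2: Total fiber length = 384 * 0.034 = 13.056 m
Step 3: Linear density = 7.57 mg / 13.056 m = 0.5798 mg/m
Step 4: fineness = 0.5798 * 1000 = 579.8 mtex

579.8 mtex


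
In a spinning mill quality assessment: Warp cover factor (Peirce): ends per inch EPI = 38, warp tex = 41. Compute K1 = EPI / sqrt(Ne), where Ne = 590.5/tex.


Formula: K1 = EPI / sqrt(Ne), with Ne = 590.5 / tex_warp
Step 1: Ne = 590.5 / 41 = 14.402
Step 2: sqrt(Ne) = sqrt(14.402) = 3.795
Step 3: K1 = 38 / 3.795 = 10.0

10.0


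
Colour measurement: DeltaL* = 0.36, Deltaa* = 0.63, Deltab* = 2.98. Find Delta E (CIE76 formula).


Formula: Delta E = sqrt(dL*^2 + da*^2 + db*^2)
Step 1: dL*^2 = 0.36^2 = 0.1296
Step 2: da*^2 = 0.63^2 = 0.3969
Step 3: db*^2 = 2.98^2 = 8.8804
Step 4: Sum = 0.1296 + 0.3969 + 8.8804 = 9.4069
Step 5: Delta E = sqrt(9.4069) = 3.07

3.07 Delta E


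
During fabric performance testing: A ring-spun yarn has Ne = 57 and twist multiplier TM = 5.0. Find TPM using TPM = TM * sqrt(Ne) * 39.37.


Formula: TPM = TM * sqrt(Ne) * 39.37
Step 1: sqrt(Ne) = sqrt(57) = 7.5498
Step 2: TM * sqrt(Ne) = 5.0 * 7.5498 = 37.749
Step 3: TPM = 37.749 * 39.37 = 1486 twists/m

1486 twists/m


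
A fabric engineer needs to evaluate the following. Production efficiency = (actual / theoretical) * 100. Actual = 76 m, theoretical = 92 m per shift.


Formula: Efficiency% = (Actual output / Theoretical output) * 100
Efficiency% = (76 / 92) * 100
Efficiency% = 0.826087 * 100 = 82.6087% ≈ 82.6%

82.6%


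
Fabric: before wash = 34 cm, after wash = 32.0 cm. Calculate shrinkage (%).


Formula: Shrinkage% = ((L_before - L_after) / L_before) * 100
Step 1: Shrinkage = 34 - 32.0 = 2.0 cm
Step 2: Shrinkage% = (2.0 / 34) * 100
Step 3: Shrinkage% = 0.058824 * 100 = 5.8824% ≈ 5.9%

5.9%


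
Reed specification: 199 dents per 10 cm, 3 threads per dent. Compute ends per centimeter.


Formula: EPC = (dents per 10 cm * ends per dent) / 10
Step 1: Total ends per 10 cm = 199 * 3 = 597
Step 2: EPC = 597 / 10 = 59.7 ends/cm

59.7 ends/cm


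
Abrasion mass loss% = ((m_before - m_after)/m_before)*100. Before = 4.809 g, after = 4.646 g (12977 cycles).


Formula: Mass loss% = ((m_before - m_after) / m_before) * 100
Step 1: Mass loss = 4.809 - 4.646 = 0.163 g
Step 2: Ratio = 0.163 / 4.809 = 0.0338948
Step 3: Mass loss% = 0.0338948 * 100 = 3.38948% ≈ 3.39%

3.39%


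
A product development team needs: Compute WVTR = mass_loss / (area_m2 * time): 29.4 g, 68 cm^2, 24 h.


Formula: WVTR = mass_loss / (area * time)
Step 1: Convert area: 68 cm^2 = 0.0068 m^2
Step 2: WVTR = 29.4 g / (0.0068 m^2 * 24 h)
Step 3: WVTR = 29.4 / 0.1632 = 180.1 g/m^2/h

180.1 g/m^2/h


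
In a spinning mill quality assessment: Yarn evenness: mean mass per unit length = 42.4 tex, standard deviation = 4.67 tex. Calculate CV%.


Formula: CV% = (standard deviation / mean) * 100
Step 1: Ratio = 4.67 / 42.4 = 0.110142
Step 2: CV% = 0.110142 * 100 = 11.0142% ≈ 11.0%

11.0%


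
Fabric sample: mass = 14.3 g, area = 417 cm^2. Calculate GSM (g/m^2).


Formula: GSM = mass_g / area_m2
Step 1: Convert area: 417 cm^2 = 417 / 10000 = 0.0417 m^2
Step 2: GSM = 14.3 g / 0.0417 m^2 = 342.9 g/m^2

342.9 g/m^2


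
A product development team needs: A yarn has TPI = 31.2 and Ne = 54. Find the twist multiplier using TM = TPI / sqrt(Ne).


Formula: TM = TPI / sqrt(Ne)
Step 1: sqrt(Ne) = sqrt(54) = 7.3485
Step 2: TM = 31.2 / 7.3485 = 4.25

4.25 TM


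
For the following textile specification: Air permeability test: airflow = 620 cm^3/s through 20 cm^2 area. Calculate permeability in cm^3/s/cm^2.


Formula: Air Permeability = Airflow / Test Area
AP = 620 cm^3/s / 20 cm^2
AP = 31.0 cm^3/s/cm^2

31.0 cm^3/s/cm^2


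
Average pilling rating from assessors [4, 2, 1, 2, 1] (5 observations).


Formula: Mean = sum / count
Sum = 4 + 2 + 1 + 2 + 1 = 10
Mean = 10 / 5 = 2.0

2.0


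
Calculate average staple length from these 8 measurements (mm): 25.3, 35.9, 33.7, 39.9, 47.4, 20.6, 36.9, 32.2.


Formula: Mean = sum of lengths / count
Sum = 25.3 + 35.9 + 33.7 + 39.9 + 47.4 + 20.6 + 36.9 + 32.2
Sum = 271.9 mm
Mean = 271.9 / 8 = 33.99 mm

33.99 mm


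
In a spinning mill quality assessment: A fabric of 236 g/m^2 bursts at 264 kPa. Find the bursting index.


Formula: Bursting Index = Bursting Strength / Fabric GSM
BI = 264 kPa / 236 g/m^2
BI = 1.119 kPa/(g/m^2)

1.119 kPa/(g/m^2)


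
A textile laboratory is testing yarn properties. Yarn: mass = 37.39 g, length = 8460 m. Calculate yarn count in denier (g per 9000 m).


Formula: den = (mass_g / length_m) * 9000
Substituting: den = (37.39 / 8460) * 9000
Intermediate: 37.39 / 8460 = 0.00441962 g/m
den = 0.00441962 * 9000 = 39.8 denier

39.8 denier


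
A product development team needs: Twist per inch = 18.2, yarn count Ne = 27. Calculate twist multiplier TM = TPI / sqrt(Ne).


Formula: TM = TPI / sqrt(Ne)
Step 1: sqrt(Ne) = sqrt(27) = 5.1962
Step 2: TM = 18.2 / 5.1962 = 3.50

3.50 TM


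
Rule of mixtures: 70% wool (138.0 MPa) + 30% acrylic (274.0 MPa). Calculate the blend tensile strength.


Formula: Blend property = (fraction_A * property_A) + (fraction_B * property_B)
Step 1: Contribution A = 70/100 * 138.0 MPa = 96.6 MPa
Step 2: Contribution B = 30/100 * 274.0 MPa = 82.2 MPa
Step 3: Blend tensile strength = 96.6 + 82.2 = 178.8 MPa

178.8 MPa


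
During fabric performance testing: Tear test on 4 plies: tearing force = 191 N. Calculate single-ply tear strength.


Formula: Per-ply strength = Total force / Number of plies
Per-ply = 191 N / 4
Per-ply = 47.75 N

47.75 N


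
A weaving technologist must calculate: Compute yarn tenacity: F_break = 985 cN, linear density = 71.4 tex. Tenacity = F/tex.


Formula: Tenacity = Breaking force / Linear density
Tenacity = 985 cN / 71.4 tex
Tenacity = 13.80 cN/tex

13.80 cN/tex


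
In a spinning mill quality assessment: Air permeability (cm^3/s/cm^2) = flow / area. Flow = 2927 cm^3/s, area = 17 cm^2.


Formula: Air Permeability = Airflow / Test Area
AP = 2927 cm^3/s / 17 cm^2
AP = 172.2 cm^3/s/cm^2

172.2 cm^3/s/cm^2


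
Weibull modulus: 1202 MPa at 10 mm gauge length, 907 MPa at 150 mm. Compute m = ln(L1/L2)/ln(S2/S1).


Formula: m = ln(L1/L2) / ln(S2/S1)
Step 1: ln(L1/L2) = ln(10/150) = -2.70805
Step 2: S2/S1 = 907/1202 = 0.75458
Step 3: ln(S2/S1) = ln(0.75458) = -0.28159
Step 4: m = -2.70805 / -0.28159 = 9.62

9.62 (Weibull m)


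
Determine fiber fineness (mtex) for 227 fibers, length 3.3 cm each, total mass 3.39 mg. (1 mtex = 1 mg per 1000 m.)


Formula: fineness (mtex) = mass (mg) / total length (km) = (mass_mg / total_length_m) * 1000
Step 1: Convert fiber length: 3.3 cm = 0.033 m
Step 2: Total fiber length = 227 * 0.033 = 7.491 m
Step 3: Linear density = 3.39 mg / 7.491 m = 0.4525 mg/m
Step 4: fineness = 0.4525 * 1000 = 452.5 mtex

452.5 mtex


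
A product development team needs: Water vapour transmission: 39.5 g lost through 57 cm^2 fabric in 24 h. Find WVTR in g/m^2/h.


Formula: WVTR = mass_loss / (area * time)
Step 1: Convert area: 57 cm^2 = 0.0057 m^2
Step 2: WVTR = 39.5 g / (0.0057 m^2 * 24 h)
Step 3: WVTR = 39.5 / 0.1368 = 288.7 g/m^2/h

288.7 g/m^2/h


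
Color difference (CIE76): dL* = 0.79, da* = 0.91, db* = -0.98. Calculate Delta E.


Formula: Delta E = sqrt(dL*^2 + da*^2 + db*^2)
Step 1: dL*^2 = 0.79^2 = 0.6241
Step 2: da*^2 = 0.91^2 = 0.8281
Step 3: db*^2 = (-0.98)^2 = 0.9604
Step 4: Sum = 0.6241 + 0.8281 + 0.9604 = 2.4126
Step 5: Delta E = sqrt(2.4126) = 1.55

1.55 Delta E


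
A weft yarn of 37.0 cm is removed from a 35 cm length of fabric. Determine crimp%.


Formula: Crimp% = ((L_yarn - L_fabric) / L_fabric) * 100
Step 1: Extension = 37.0 - 35 = 2.0 cm
Step 2: Crimp% = (2.0 / 35) * 100
Step 3: Crimp% = 0.057143 * 100 = 5.7143% ≈ 5.7%

5.7%


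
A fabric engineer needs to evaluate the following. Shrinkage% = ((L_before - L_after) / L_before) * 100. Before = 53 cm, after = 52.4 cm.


Formula: Shrinkage% = ((L_before - L_after) / L_before) * 100
Step 1: Shrinkage = 53 - 52.4 = 0.6 cm
Step 2: Shrinkage% = (0.6 / 53) * 100
Step 3: Shrinkage% = 0.011321 * 100 = 1.1321% ≈ 1.1%

1.1%


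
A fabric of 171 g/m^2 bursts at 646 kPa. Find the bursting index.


Formula: Bursting Index = Bursting Strength / Fabric GSM
BI = 646 kPa / 171 g/m^2
BI = 3.778 kPa/(g/m^2)

3.778 kPa/(g/m^2)


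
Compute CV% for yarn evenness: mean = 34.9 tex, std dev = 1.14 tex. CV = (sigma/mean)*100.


Formula: CV% = (standard deviation / mean) * 100
Step 1: Ratio = 1.14 / 34.9 = 0.032665
Step 2: CV% = 0.032665 * 100 = 3.2665% ≈ 3.3%

3.3%
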